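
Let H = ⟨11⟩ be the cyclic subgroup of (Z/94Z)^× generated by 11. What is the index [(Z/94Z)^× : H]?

1

Since 11 ∈ (Z/94Z)^×, its order divides φ(94) = φ(2)·φ(47) = 1·46 = 46 = 2 · 23.
Divisors of 46: 1, 2, 23, 46.
Check 11^d mod 94 for each divisor in increasing order:
11^1 ≡ 11 (mod 94)
11^2 ≡ 27 (mod 94)
11^23 ≡ 93 (mod 94)
11^46 ≡ 1 (mod 94) ✓
So ord_94(11) = 46, hence |⟨11⟩| = 46.
The index is φ(94) / ord(11) = 46 / 46 = 1.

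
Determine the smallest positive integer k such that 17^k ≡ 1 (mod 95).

36

The order of 17 must divide φ(95) = φ(5·19) = (5−1)·(19−1) = 4·18 = 72 = 2^3 · 3^2.
Divisors of 72: 1, 2, 3, 4, 6, 8, 9, 12, 18, 24, 36, 72.
Evaluate successive powers at the divisors of 72:
17^1 ≡ 17 (mod 95)
17^2 ≡ 4 (mod 95)
17^3 ≡ 68 (mod 95)
17^4 ≡ 16 (mod 95)
17^6 ≡ 64 (mod 95)
17^8 ≡ 66 (mod 95)
17^9 ≡ 77 (mod 95)
17^12 ≡ 11 (mod 95)
17^18 ≡ 39 (mod 95)
17^24 ≡ 26 (mod 95)
17^36 ≡ 1 (mod 95) ✓
Hence ord(17) = 36.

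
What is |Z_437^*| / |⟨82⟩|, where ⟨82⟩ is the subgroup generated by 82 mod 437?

Since 82 ∈ (Z/437Z)^×, its order divides φ(437) = φ(19·23) = (19−1)·(23−1) = 18·22 = 396 = 2^2 · 3^2 · 11.
Divisors of 396: 1, 2, 3, 4, 6, 9, 11, 12, 18, 22, 33, 36, 44, 66, 99, 132, 198, 396.
Check 82^d mod 437 for each divisor in increasing order:
82^1 ≡ 82 (mod 437)
82^2 ≡ 169 (mod 437)
82^3 ≡ 311 (mod 437)
82^4 ≡ 156 (mod 437)
82^6 ≡ 144 (mod 437)
82^9 ≡ 210 (mod 437)
82^11 ≡ 93 (mod 437)
82^12 ≡ 197 (mod 437)
82^18 ≡ 400 (mod 437)
82^22 ≡ 346 (mod 437)
82^33 ≡ 277 (mod 437)
82^36 ≡ 58 (mod 437)
82^44 ≡ 415 (mod 437)
82^66 ≡ 254 (mod 437)
82^99 ≡ 1 (mod 437) ✓
Thus |⟨82⟩| = ord(82) = 99.
The index is φ(437) / ord(82) = 396 / 99 = 4.

4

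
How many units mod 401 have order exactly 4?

φ(401) = 401 − 1 = 400 = 2^4 · 5^2.
In a cyclic group of order 400, there are φ(d) elements of order d for each divisor d of 400, and zero for non-divisors.
4 = 2^2 divides 400, and φ(4) = 2.

2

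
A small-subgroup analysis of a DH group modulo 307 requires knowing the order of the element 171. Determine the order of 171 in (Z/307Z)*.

51

By Lagrange's theorem, ord_307(171) divides φ(307) = 307 − 1 = 306 = 2 · 3^2 · 17.
Divisors of 306: 1, 2, 3, 6, 9, 17, 18, 34, 51, 102, 153, 306.
Compute 171^d (mod 307) for the divisors d until we hit 1:
171^1 ≡ 171 (mod 307)
171^2 ≡ 76 (mod 307)
171^3 ≡ 102 (mod 307)
171^6 ≡ 273 (mod 307)
171^9 ≡ 216 (mod 307)
171^17 ≡ 289 (mod 307)
171^18 ≡ 299 (mod 307)
171^34 ≡ 17 (mod 307)
171^51 ≡ 1 (mod 307) ✓
Hence ord(171) = 51.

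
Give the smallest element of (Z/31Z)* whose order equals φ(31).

φ(31) = 31 − 1 = 30 = 2 · 3 · 5.
Test candidates g = 2, 3, … against the prime factors q ∈ {2, 3, 5} of φ(31): g is a generator iff g^(30/q) ≢ 1 for every such q.
g = 2: 2^15 ≡ 1 — hits 1, so not a primitive root.
g = 3: 3^15 ≡ 30; 3^10 ≡ 25; 3^6 ≡ 16 — none is 1, so 3 is a primitive root.
So 3 is the smallest generator of (Z/31Z)^×.

3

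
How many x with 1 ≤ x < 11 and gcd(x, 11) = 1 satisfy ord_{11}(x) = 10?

φ(11) = 11 − 1 = 10 = 2 · 5.
(Z/11Z)^× is cyclic (|G| = 10); a cyclic group of order m has exactly φ(d) elements of each order d | m, and none otherwise.
10 = 2 · 5 divides 10, and φ(10) = 4.

4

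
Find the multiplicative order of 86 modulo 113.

By Lagrange's theorem, ord_113(86) divides φ(113) = 113 − 1 = 112 = 2^4 · 7.
Divisors of 112: 1, 2, 4, 7, 8, 14, 16, 28, 56, 112.
Evaluate successive powers at the divisors of 112:
86^1 ≡ 86 (mod 113)
86^2 ≡ 51 (mod 113)
86^4 ≡ 2 (mod 113)
86^7 ≡ 71 (mod 113)
86^8 ≡ 4 (mod 113)
86^14 ≡ 69 (mod 113)
86^16 ≡ 16 (mod 113)
86^28 ≡ 15 (mod 113)
86^56 ≡ 112 (mod 113)
86^112 ≡ 1 (mod 113) ✓
Therefore the multiplicative order of 86 modulo 113 is 112.

112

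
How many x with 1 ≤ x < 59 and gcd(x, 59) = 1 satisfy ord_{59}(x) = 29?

φ(59) = 59 − 1 = 58 = 2 · 29.
In a cyclic group of order 58, there are φ(d) elements of order d for each divisor d of 58, and zero for non-divisors.
29 | 58, and φ(29) = 29 − 1 = 28.

28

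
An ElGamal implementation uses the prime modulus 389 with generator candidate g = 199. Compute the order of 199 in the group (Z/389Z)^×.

388

The order of 199 must divide φ(389) = 389 − 1 = 388 = 2^2 · 97.
Divisors of 388: 1, 2, 4, 97, 194, 388.
Evaluate successive powers at the divisors of 388:
199^1 ≡ 199 (mod 389)
199^2 ≡ 312 (mod 389)
199^4 ≡ 94 (mod 389)
199^97 ≡ 115 (mod 389)
199^194 ≡ 388 (mod 389)
199^388 ≡ 1 (mod 389) ✓
The smallest such exponent is 388, so the order of 199 is 388.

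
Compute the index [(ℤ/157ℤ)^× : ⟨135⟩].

ord(135) | φ(157) = 157 − 1 = 156 = 2^2 · 3 · 13.
Divisors of 156: 1, 2, 3, 4, 6, 12, 13, 26, 39, 52, 78, 156.
Check 135^d mod 157 for each divisor in increasing order:
135^1 ≡ 135 (mod 157)
135^2 ≡ 13 (mod 157)
135^3 ≡ 28 (mod 157)
135^4 ≡ 12 (mod 157)
135^6 ≡ 156 (mod 157)
135^12 ≡ 1 (mod 157) ✓
So ord_157(135) = 12, hence |⟨135⟩| = 12.
Index = |(Z/157Z)^×| / |⟨135⟩| = 156 / 12 = 13.

13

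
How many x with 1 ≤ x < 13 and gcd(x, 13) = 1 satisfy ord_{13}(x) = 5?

0

φ(13) = 13 − 1 = 12 = 2^2 · 3.
Since (Z/13Z)^× is cyclic of order 12, the number of elements of order d is φ(d) when d | 12 and 0 otherwise.
Here 12 is not a multiple of 5, so there are no elements of order 5.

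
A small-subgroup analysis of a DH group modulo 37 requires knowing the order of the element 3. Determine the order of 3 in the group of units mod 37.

18

Since 3 ∈ (Z/37Z)^×, its order divides φ(37) = 37 − 1 = 36 = 2^2 · 3^2.
Divisors of 36: 1, 2, 3, 4, 6, 9, 12, 18, 36.
Compute 3^d (mod 37) for the divisors d until we hit 1:
3^1 ≡ 3
3^2 ≡ 9
3^3 ≡ 27
3^4 ≡ 7
3^6 ≡ 26
3^9 ≡ 36
3^12 ≡ 10
3^18 ≡ 1
Hence ord(3) = 18.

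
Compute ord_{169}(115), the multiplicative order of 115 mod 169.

ord(115) | φ(169) = φ(13^2) = 13·(13−1) = 156 = 2^2 · 3 · 13.
Divisors of 156: 1, 2, 3, 4, 6, 12, 13, 26, 39, 52, 78, 156.
Compute 115^d (mod 169) for the divisors d until we hit 1:
115^1 ≡ 115 (mod 169)
115^2 ≡ 43 (mod 169)
115^3 ≡ 44 (mod 169)
115^4 ≡ 159 (mod 169)
115^6 ≡ 77 (mod 169)
115^12 ≡ 14 (mod 169)
115^13 ≡ 89 (mod 169)
115^26 ≡ 147 (mod 169)
115^39 ≡ 70 (mod 169)
115^52 ≡ 146 (mod 169)
115^78 ≡ 168 (mod 169)
115^156 ≡ 1 (mod 169) ✓
Hence ord(115) = 156.

156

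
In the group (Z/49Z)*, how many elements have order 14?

6

φ(49) = φ(7^2) = 7·(7−1) = 42 = 2 · 3 · 7.
(Z/49Z)^× is cyclic (|G| = 42); a cyclic group of order m has exactly φ(d) elements of each order d | m, and none otherwise.
14 = 2 · 7 divides 42, and φ(14) = 6.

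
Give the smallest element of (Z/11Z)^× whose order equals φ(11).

2

φ(11) = 11 − 1 = 10 = 2 · 5.
g is a primitive root iff g^(10/q) ≢ 1 (mod 11) for each prime q ∈ {2, 5}.
g = 2: 2^5 ≡ 10; 2^2 ≡ 4 — none is 1, so 2 is a primitive root.
So 2 is the smallest generator of (Z/11Z)^×.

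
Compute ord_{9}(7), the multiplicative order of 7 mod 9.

By Lagrange's theorem, ord_9(7) divides φ(9) = φ(3^2) = 3·(3−1) = 6 = 2 · 3.
Divisors of 6: 1, 2, 3, 6.
Compute 7^d (mod 9) for the divisors d until we hit 1:
7^1 ≡ 7 (mod 9)
7^2 ≡ 4 (mod 9)
7^3 ≡ 1 (mod 9) ✓
So ord_9(7) = 3.

3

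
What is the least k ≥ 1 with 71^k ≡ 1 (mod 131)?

26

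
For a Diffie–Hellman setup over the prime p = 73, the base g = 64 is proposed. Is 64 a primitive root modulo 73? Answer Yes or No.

φ(73) = 73 − 1 = 72 = 2^3 · 3^2.
It suffices to check that the order of 64 is not a proper divisor of 72: compute 64^(72/q) for q ∈ {2, 3}.
64^36 ≡ 1 (mod 73)  [q = 2: ≡ 1 ✗]
64^24 ≡ 1 (mod 73)  [q = 3: ≡ 1 ✗]
Since 64^36 ≡ 1, the order of 64 divides 36 < 72, so 64 is not a primitive root.

No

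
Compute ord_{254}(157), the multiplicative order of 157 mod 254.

The order of 157 must divide φ(254) = φ(2)·φ(127) = 1·126 = 126 = 2 · 3^2 · 7.
Divisors of 126: 1, 2, 3, 6, 7, 9, 14, 18, 21, 42, 63, 126.
Evaluate successive powers at the divisors of 126:
157^1 ≡ 157 (mod 254)
157^2 ≡ 11 (mod 254)
157^3 ≡ 203 (mod 254)
157^6 ≡ 61 (mod 254)
157^7 ≡ 179 (mod 254)
157^9 ≡ 191 (mod 254)
157^14 ≡ 37 (mod 254)
157^18 ≡ 159 (mod 254)
157^21 ≡ 19 (mod 254)
157^42 ≡ 107 (mod 254)
157^63 ≡ 1 (mod 254) ✓
Hence ord(157) = 63.

63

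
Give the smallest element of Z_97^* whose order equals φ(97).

5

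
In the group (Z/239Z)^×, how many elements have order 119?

96

φ(239) = 239 − 1 = 238 = 2 · 7 · 17.
(Z/239Z)^× is cyclic (|G| = 238); a cyclic group of order m has exactly φ(d) elements of each order d | m, and none otherwise.
119 = 7 · 17 divides 238, and φ(119) = 96.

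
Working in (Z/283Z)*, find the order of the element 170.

By Lagrange's theorem, ord_283(170) divides φ(283) = 283 − 1 = 282 = 2 · 3 · 47.
Divisors of 282: 1, 2, 3, 6, 47, 94, 141, 282.
Test each divisor d:
170^1 ≡ 170 (mod 283)
170^2 ≡ 34 (mod 283)
170^3 ≡ 120 (mod 283)
170^6 ≡ 250 (mod 283)
170^47 ≡ 239 (mod 283)
170^94 ≡ 238 (mod 283)
170^141 ≡ 282 (mod 283)
170^282 ≡ 1 (mod 283) ✓
So ord_283(170) = 282.

282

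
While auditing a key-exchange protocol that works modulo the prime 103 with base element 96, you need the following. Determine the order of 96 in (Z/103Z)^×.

102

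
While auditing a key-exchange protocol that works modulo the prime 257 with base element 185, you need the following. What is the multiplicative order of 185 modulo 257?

ord(185) | φ(257) = 257 − 1 = 256 = 2^8.
Divisors of 256: 1, 2, 4, 8, 16, 32, 64, 128, 256.
Test each divisor d:
185^1 ≡ 185 (mod 257)
185^2 ≡ 44 (mod 257)
185^4 ≡ 137 (mod 257)
185^8 ≡ 8 (mod 257)
185^16 ≡ 64 (mod 257)
185^32 ≡ 241 (mod 257)
185^64 ≡ 256 (mod 257)
185^128 ≡ 1 (mod 257) ✓
Hence ord(185) = 128.

128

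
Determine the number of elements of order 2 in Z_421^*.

φ(421) = 421 − 1 = 420 = 2^2 · 3 · 5 · 7.
(Z/421Z)^× is cyclic (|G| = 420); a cyclic group of order m has exactly φ(d) elements of each order d | m, and none otherwise.
2 | 420, and φ(2) = 2 − 1 = 1.

1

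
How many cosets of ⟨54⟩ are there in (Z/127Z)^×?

3

ord(54) | φ(127) = 127 − 1 = 126 = 2 · 3^2 · 7.
Divisors of 126: 1, 2, 3, 6, 7, 9, 14, 18, 21, 42, 63, 126.
Test each divisor d:
54^1 ≡ 54 (mod 127)
54^2 ≡ 122 (mod 127)
54^3 ≡ 111 (mod 127)
54^6 ≡ 2 (mod 127)
54^7 ≡ 108 (mod 127)
54^9 ≡ 95 (mod 127)
54^14 ≡ 107 (mod 127)
54^18 ≡ 8 (mod 127)
54^21 ≡ 126 (mod 127)
54^42 ≡ 1 (mod 127) ✓
Thus |⟨54⟩| = ord(54) = 42.
[(Z/127Z)^× : ⟨54⟩] = 126/42 = 3.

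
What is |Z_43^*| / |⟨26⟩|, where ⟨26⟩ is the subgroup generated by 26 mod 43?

1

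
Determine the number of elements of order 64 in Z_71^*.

0

φ(71) = 71 − 1 = 70 = 2 · 5 · 7.
Since (Z/71Z)^× is cyclic of order 70, the number of elements of order d is φ(d) when d | 70 and 0 otherwise.
64 does not divide 70, so no element of (Z/71Z)^× has order 64.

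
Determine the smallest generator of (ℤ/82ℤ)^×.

7

φ(82) = φ(2)·φ(41) = 1·40 = 40 = 2^3 · 5.
g is a primitive root iff g^(40/q) ≢ 1 (mod 82) for each prime q ∈ {2, 5}.
g = 2: gcd(2, 82) = 2 > 1, not a unit — skip.
g = 3: 3^20 ≡ 81; 3^8 ≡ 1 — hits 1, so not a primitive root.
g = 4: gcd(4, 82) = 2 > 1, not a unit — skip.
g = 5: 5^20 ≡ 1 — hits 1, so not a primitive root.
g = 6: gcd(6, 82) = 2 > 1, not a unit — skip.
g = 7: 7^20 ≡ 81; 7^8 ≡ 37 — none is 1, so 7 is a primitive root.
Hence the least primitive root of 82 is 7.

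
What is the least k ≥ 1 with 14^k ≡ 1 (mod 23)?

Since 14 ∈ (Z/23Z)^×, its order divides φ(23) = 23 − 1 = 22 = 2 · 11.
Divisors of 22: 1, 2, 11, 22.
Test each divisor d:
14^1 ≡ 14 (mod 23)
14^2 ≡ 12 (mod 23)
14^11 ≡ 22 (mod 23)
14^22 ≡ 1 (mod 23) ✓
Therefore the multiplicative order of 14 modulo 23 is 22.

22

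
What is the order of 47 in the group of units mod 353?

176

Since 47 ∈ (Z/353Z)^×, its order divides φ(353) = 353 − 1 = 352 = 2^5 · 11.
Divisors of 352: 1, 2, 4, 8, 11, 16, 22, 32, 44, 88, 176, 352.
Evaluate successive powers at the divisors of 352:
47^1 ≡ 47 (mod 353)
47^2 ≡ 91 (mod 353)
47^4 ≡ 162 (mod 353)
47^8 ≡ 122 (mod 353)
47^11 ≡ 60 (mod 353)
47^16 ≡ 58 (mod 353)
47^22 ≡ 70 (mod 353)
47^32 ≡ 187 (mod 353)
47^44 ≡ 311 (mod 353)
47^88 ≡ 352 (mod 353)
47^176 ≡ 1 (mod 353) ✓
So ord_353(47) = 176.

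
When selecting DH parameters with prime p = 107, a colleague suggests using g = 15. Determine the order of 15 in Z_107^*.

106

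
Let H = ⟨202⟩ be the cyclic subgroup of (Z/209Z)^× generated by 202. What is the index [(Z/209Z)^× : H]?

6

ord(202) | φ(209) = φ(11·19) = (11−1)·(19−1) = 10·18 = 180 = 2^2 · 3^2 · 5.
Divisors of 180: 1, 2, 3, 4, 5, 6, 9, 10, 12, 15, 18, 20, 30, 36, 45, 60, 90, 180.
Compute 202^d (mod 209) for the divisors d until we hit 1:
202^1 ≡ 202 (mod 209)
202^2 ≡ 49 (mod 209)
202^3 ≡ 75 (mod 209)
202^4 ≡ 102 (mod 209)
202^5 ≡ 122 (mod 209)
202^6 ≡ 191 (mod 209)
202^9 ≡ 113 (mod 209)
202^10 ≡ 45 (mod 209)
202^12 ≡ 115 (mod 209)
202^15 ≡ 56 (mod 209)
202^18 ≡ 20 (mod 209)
202^20 ≡ 144 (mod 209)
202^30 ≡ 1 (mod 209) ✓
Thus |⟨202⟩| = ord(202) = 30.
Index = |(Z/209Z)^×| / |⟨202⟩| = 180 / 30 = 6.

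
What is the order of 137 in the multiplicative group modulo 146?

3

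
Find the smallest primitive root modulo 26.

7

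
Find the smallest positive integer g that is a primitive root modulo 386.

5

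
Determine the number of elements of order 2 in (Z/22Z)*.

φ(22) = φ(2)·φ(11) = 1·10 = 10 = 2 · 5.
(Z/22Z)^× is cyclic (|G| = 10); a cyclic group of order m has exactly φ(d) elements of each order d | m, and none otherwise.
2 | 10, and φ(2) = 2 − 1 = 1.

1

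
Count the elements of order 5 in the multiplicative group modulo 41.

4

φ(41) = 41 − 1 = 40 = 2^3 · 5.
Since (Z/41Z)^× is cyclic of order 40, the number of elements of order d is φ(d) when d | 40 and 0 otherwise.
5 | 40, and φ(5) = 5 − 1 = 4.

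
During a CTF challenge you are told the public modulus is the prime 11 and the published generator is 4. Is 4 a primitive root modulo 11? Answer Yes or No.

φ(11) = 11 − 1 = 10 = 2 · 5.
Test 4^(10/q) mod 11 for each prime factor q of 10:
4^5 ≡ 1 (mod 11)  [q = 2: ≡ 1 ✗]
4^2 ≡ 5 (mod 11)  [q = 5: ≢ 1 ✓]
Since 4^5 ≡ 1, the order of 4 divides 5 < 10, so 4 is not a primitive root.

No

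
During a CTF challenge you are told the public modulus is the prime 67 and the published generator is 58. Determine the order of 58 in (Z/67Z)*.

ord(58) | φ(67) = 67 − 1 = 66 = 2 · 3 · 11.
Divisors of 66: 1, 2, 3, 6, 11, 22, 33, 66.
Evaluate successive powers at the divisors of 66:
58^1 ≡ 58
58^2 ≡ 14
58^3 ≡ 8
58^6 ≡ 64
58^11 ≡ 66
58^22 ≡ 1
Hence ord(58) = 22.

22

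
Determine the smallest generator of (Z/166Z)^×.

5

φ(166) = φ(2)·φ(83) = 1·82 = 82 = 2 · 41.
Test candidates g = 2, 3, … against the prime factors q ∈ {2, 41} of φ(166): g is a generator iff g^(82/q) ≢ 1 for every such q.
g = 2: gcd(2, 166) = 2 > 1, not a unit — skip.
g = 3: 3^41 ≡ 1 — hits 1, so not a primitive root.
g = 4: gcd(4, 166) = 2 > 1, not a unit — skip.
g = 5: 5^41 ≡ 165; 5^2 ≡ 25 — none is 1, so 5 is a primitive root.
The smallest primitive root modulo 166 is 5.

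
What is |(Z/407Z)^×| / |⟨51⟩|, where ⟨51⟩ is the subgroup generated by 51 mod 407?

6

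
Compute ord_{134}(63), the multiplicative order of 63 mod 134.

66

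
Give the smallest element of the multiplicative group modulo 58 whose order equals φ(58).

3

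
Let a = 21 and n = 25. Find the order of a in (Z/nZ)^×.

5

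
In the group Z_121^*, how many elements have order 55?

40

φ(121) = φ(11^2) = 11·(11−1) = 110 = 2 · 5 · 11.
(Z/121Z)^× is cyclic (|G| = 110); a cyclic group of order m has exactly φ(d) elements of each order d | m, and none otherwise.
55 = 5 · 11 divides 110, and φ(55) = 40.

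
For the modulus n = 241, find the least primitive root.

7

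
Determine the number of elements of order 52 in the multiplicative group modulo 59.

0

φ(59) = 59 − 1 = 58 = 2 · 29.
(Z/59Z)^× is cyclic (|G| = 58); a cyclic group of order m has exactly φ(d) elements of each order d | m, and none otherwise.
52 does not divide 58, so no element of (Z/59Z)^× has order 52.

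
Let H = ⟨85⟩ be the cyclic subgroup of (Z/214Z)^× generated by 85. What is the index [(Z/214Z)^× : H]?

2

The order of 85 must divide φ(214) = φ(2)·φ(107) = 1·106 = 106 = 2 · 53.
Divisors of 106: 1, 2, 53, 106.
Check 85^d mod 214 for each divisor in increasing order:
85^1 ≡ 85 (mod 214)
85^2 ≡ 163 (mod 214)
85^53 ≡ 1 (mod 214) ✓
So ord_214(85) = 53, hence |⟨85⟩| = 53.
[(Z/214Z)^× : ⟨85⟩] = 106/53 = 2.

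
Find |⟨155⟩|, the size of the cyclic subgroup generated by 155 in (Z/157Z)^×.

52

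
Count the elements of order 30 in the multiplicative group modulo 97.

0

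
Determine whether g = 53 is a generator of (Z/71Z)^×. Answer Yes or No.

φ(71) = 71 − 1 = 70 = 2 · 5 · 7.
It suffices to check that the order of 53 is not a proper divisor of 70: compute 53^(70/q) for q ∈ {2, 5, 7}.
53^35 ≡ 70 (mod 71)  [q = 2: ≢ 1 ✓]
53^14 ≡ 57 (mod 71)  [q = 5: ≢ 1 ✓]
53^10 ≡ 37 (mod 71)  [q = 7: ≢ 1 ✓]
All checks pass, so 53 has order 70 and is a primitive root modulo 71.

Yes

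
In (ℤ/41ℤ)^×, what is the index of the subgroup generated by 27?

5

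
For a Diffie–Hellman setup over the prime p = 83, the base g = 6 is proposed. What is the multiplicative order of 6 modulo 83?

By Lagrange's theorem, ord_83(6) divides φ(83) = 83 − 1 = 82 = 2 · 41.
Divisors of 82: 1, 2, 41, 82.
Test each divisor d:
6^1 ≡ 6 (mod 83)
6^2 ≡ 36 (mod 83)
6^41 ≡ 82 (mod 83)
6^82 ≡ 1 (mod 83) ✓
The smallest such exponent is 82, so the order of 6 is 82.

82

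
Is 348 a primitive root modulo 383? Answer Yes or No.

No

φ(383) = 383 − 1 = 382 = 2 · 191.
An element g generates (Z/383Z)^× iff g^(382/q) ≢ 1 (mod 383) for each prime q ∈ {2, 191}.
348^191 ≡ 1 (mod 383)  [q = 2: ≡ 1 ✗]
348^2 ≡ 76 (mod 383)  [q = 191: ≢ 1 ✓]
348^191 ≡ 1 shows ord(348) | 191, strictly less than φ(383); not a primitive root.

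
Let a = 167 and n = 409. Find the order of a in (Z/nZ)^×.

51

ord(167) | φ(409) = 409 − 1 = 408 = 2^3 · 3 · 17.
Divisors of 408: 1, 2, 3, 4, 6, 8, 12, 17, 24, 34, 51, 68, 102, 136, 204, 408.
Test each divisor d:
167^1 ≡ 167
167^2 ≡ 77
167^3 ≡ 180
167^4 ≡ 203
167^6 ≡ 89
167^8 ≡ 309
167^12 ≡ 150
167^17 ≡ 53
167^24 ≡ 5
167^34 ≡ 355
167^51 ≡ 1
The smallest such exponent is 51, so the order of 167 is 51.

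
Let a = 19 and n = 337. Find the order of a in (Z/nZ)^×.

ord(19) | φ(337) = 337 − 1 = 336 = 2^4 · 3 · 7.
Divisors of 336: 1, 2, 3, 4, 6, 7, 8, 12, 14, 16, 21, 24, 28, 42, 48, 56, 84, 112, 168, 336.
Evaluate successive powers at the divisors of 336:
19^1 ≡ 19 (mod 337)
19^2 ≡ 24 (mod 337)
19^3 ≡ 119 (mod 337)
19^4 ≡ 239 (mod 337)
19^6 ≡ 7 (mod 337)
19^7 ≡ 133 (mod 337)
19^8 ≡ 168 (mod 337)
19^12 ≡ 49 (mod 337)
19^14 ≡ 165 (mod 337)
19^16 ≡ 253 (mod 337)
19^21 ≡ 40 (mod 337)
19^24 ≡ 42 (mod 337)
19^28 ≡ 265 (mod 337)
19^42 ≡ 252 (mod 337)
19^48 ≡ 79 (mod 337)
19^56 ≡ 129 (mod 337)
19^84 ≡ 148 (mod 337)
19^112 ≡ 128 (mod 337)
19^168 ≡ 336 (mod 337)
19^336 ≡ 1 (mod 337) ✓
The smallest such exponent is 336, so the order of 19 is 336.

336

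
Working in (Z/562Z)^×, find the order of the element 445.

280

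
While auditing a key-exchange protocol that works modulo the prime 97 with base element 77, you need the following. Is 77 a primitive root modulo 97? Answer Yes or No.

No

φ(97) = 97 − 1 = 96 = 2^5 · 3.
An element g generates (Z/97Z)^× iff g^(96/q) ≢ 1 (mod 97) for each prime q ∈ {2, 3}.
77^48 ≡ 96 (mod 97)  [q = 2: ≢ 1 ✓]
77^32 ≡ 1 (mod 97)  [q = 3: ≡ 1 ✗]
The check at q = 3 fails, so 77 generates a proper subgroup.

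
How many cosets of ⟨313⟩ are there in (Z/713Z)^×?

2

The order of 313 must divide φ(713) = φ(23·31) = (23−1)·(31−1) = 22·30 = 660 = 2^2 · 3 · 5 · 11.
Divisors of 660: 1, 2, 3, 4, 5, 6, 10, 11, 12, 15, 20, 22, 30, 33, 44, 55, 60, 66, 110, 132, 165, 220, 330, 660.
Compute 313^d (mod 713) for the divisors d until we hit 1:
313^1 ≡ 313
313^2 ≡ 288
313^3 ≡ 306
313^4 ≡ 236
313^5 ≡ 429
313^6 ≡ 233
313^10 ≡ 87
313^11 ≡ 137
313^12 ≡ 101
313^15 ≡ 247
313^20 ≡ 439
313^22 ≡ 231
313^30 ≡ 404
313^33 ≡ 275
313^44 ≡ 599
313^55 ≡ 68
313^60 ≡ 652
313^66 ≡ 47
313^110 ≡ 346
313^132 ≡ 70
313^165 ≡ 712
313^220 ≡ 645
313^330 ≡ 1
So ord_713(313) = 330, hence |⟨313⟩| = 330.
[(Z/713Z)^× : ⟨313⟩] = 660/330 = 2.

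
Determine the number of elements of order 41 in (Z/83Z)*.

φ(83) = 83 − 1 = 82 = 2 · 41.
(Z/83Z)^× is cyclic (|G| = 82); a cyclic group of order m has exactly φ(d) elements of each order d | m, and none otherwise.
41 | 82, and φ(41) = 41 − 1 = 40.

40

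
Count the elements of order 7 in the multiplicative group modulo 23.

0

φ(23) = 23 − 1 = 22 = 2 · 11.
In a cyclic group of order 22, there are φ(d) elements of order d for each divisor d of 22, and zero for non-divisors.
Here 22 is not a multiple of 7, so there are no elements of order 7.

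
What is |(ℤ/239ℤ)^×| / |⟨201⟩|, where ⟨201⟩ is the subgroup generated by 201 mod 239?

34

By Lagrange's theorem, ord_239(201) divides φ(239) = 239 − 1 = 238 = 2 · 7 · 17.
Divisors of 238: 1, 2, 7, 14, 17, 34, 119, 238.
Check 201^d mod 239 for each divisor in increasing order:
201^1 ≡ 201 (mod 239)
201^2 ≡ 10 (mod 239)
201^7 ≡ 1 (mod 239) ✓
The order of 201 is 7, so the subgroup it generates has 7 elements.
The index is φ(239) / ord(201) = 238 / 7 = 34.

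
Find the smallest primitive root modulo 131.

2

φ(131) = 131 − 1 = 130 = 2 · 5 · 13.
g is a primitive root iff g^(130/q) ≢ 1 (mod 131) for each prime q ∈ {2, 5, 13}.
g = 2: 2^65 ≡ 130; 2^26 ≡ 53; 2^10 ≡ 107 — none is 1, so 2 is a primitive root.
So 2 is the smallest generator of (Z/131Z)^×.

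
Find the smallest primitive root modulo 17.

3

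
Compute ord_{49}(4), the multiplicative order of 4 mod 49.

21

ord(4) | φ(49) = φ(7^2) = 7·(7−1) = 42 = 2 · 3 · 7.
Divisors of 42: 1, 2, 3, 6, 7, 14, 21, 42.
Check 4^d mod 49 for each divisor in increasing order:
4^1 ≡ 4
4^2 ≡ 16
4^3 ≡ 15
4^6 ≡ 29
4^7 ≡ 18
4^14 ≡ 30
4^21 ≡ 1
Hence ord(4) = 21.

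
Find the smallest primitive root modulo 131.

φ(131) = 131 − 1 = 130 = 2 · 5 · 13.
g is a primitive root iff g^(130/q) ≢ 1 (mod 131) for each prime q ∈ {2, 5, 13}.
g = 2: 2^65 ≡ 130; 2^26 ≡ 53; 2^10 ≡ 107 — none is 1, so 2 is a primitive root.
The smallest primitive root modulo 131 is 2.

2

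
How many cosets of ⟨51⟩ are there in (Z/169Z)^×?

6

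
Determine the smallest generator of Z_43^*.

φ(43) = 43 − 1 = 42 = 2 · 3 · 7.
Test candidates g = 2, 3, … against the prime factors q ∈ {2, 3, 7} of φ(43): g is a generator iff g^(42/q) ≢ 1 for every such q.
g = 2: 2^21 ≡ 42; 2^14 ≡ 1 — hits 1, so not a primitive root.
g = 3: 3^21 ≡ 42; 3^14 ≡ 36; 3^6 ≡ 41 — none is 1, so 3 is a primitive root.
The smallest primitive root modulo 43 is 3.

3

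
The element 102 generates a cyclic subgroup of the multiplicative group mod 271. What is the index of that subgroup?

15

By Lagrange's theorem, ord_271(102) divides φ(271) = 271 − 1 = 270 = 2 · 3^3 · 5.
Divisors of 270: 1, 2, 3, 5, 6, 9, 10, 15, 18, 27, 30, 45, 54, 90, 135, 270.
Compute 102^d (mod 271) for the divisors d until we hit 1:
102^1 ≡ 102
102^2 ≡ 106
102^3 ≡ 243
102^5 ≡ 13
102^6 ≡ 242
102^9 ≡ 270
102^10 ≡ 169
102^15 ≡ 29
102^18 ≡ 1
So ord_271(102) = 18, hence |⟨102⟩| = 18.
Index = |(Z/271Z)^×| / |⟨102⟩| = 270 / 18 = 15.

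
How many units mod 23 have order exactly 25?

0

φ(23) = 23 − 1 = 22 = 2 · 11.
In a cyclic group of order 22, there are φ(d) elements of order d for each divisor d of 22, and zero for non-divisors.
Since 25 ∤ 22, the count is 0.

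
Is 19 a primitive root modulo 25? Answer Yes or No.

φ(25) = φ(5^2) = 5·(5−1) = 20 = 2^2 · 5.
19 is a primitive root mod 25 iff 19^(φ(25)/q) ≢ 1 for every prime q | φ(25), i.e. q ∈ {2, 5}.
19^10 ≡ 1 (mod 25)  [q = 2: ≡ 1 ✗]
19^4 ≡ 21 (mod 25)  [q = 5: ≢ 1 ✓]
19^10 ≡ 1 shows ord(19) | 10, strictly less than φ(25); not a primitive root.

No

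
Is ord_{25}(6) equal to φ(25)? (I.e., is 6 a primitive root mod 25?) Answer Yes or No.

φ(25) = φ(5^2) = 5·(5−1) = 20 = 2^2 · 5.
An element g generates (Z/25Z)^× iff g^(20/q) ≢ 1 (mod 25) for each prime q ∈ {2, 5}.
6^10 ≡ 1 (mod 25)  [q = 2: ≡ 1 ✗]
6^4 ≡ 21 (mod 25)  [q = 5: ≢ 1 ✓]
Since 6^10 ≡ 1, the order of 6 divides 10 < 20, so 6 is not a primitive root.

No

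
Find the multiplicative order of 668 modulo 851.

36

By Lagrange's theorem, ord_851(668) divides φ(851) = φ(23·37) = (23−1)·(37−1) = 22·36 = 792 = 2^3 · 3^2 · 11.
Divisors of 792: 1, 2, 3, 4, 6, 8, 9, 11, 12, 18, 22, 24, 33, 36, 44, 66, 72, 88, 99, 132, 198, 264, 396, 792.
Test each divisor d:
668^1 ≡ 668
668^2 ≡ 300
668^3 ≡ 415
668^4 ≡ 645
668^6 ≡ 323
668^8 ≡ 737
668^9 ≡ 438
668^11 ≡ 346
668^12 ≡ 507
668^18 ≡ 369
668^22 ≡ 576
668^24 ≡ 47
668^33 ≡ 162
668^36 ≡ 1
Hence ord(668) = 36.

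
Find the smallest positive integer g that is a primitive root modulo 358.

7

φ(358) = φ(2)·φ(179) = 1·178 = 178 = 2 · 89.
Test candidates g = 2, 3, … against the prime factors q ∈ {2, 89} of φ(358): g is a generator iff g^(178/q) ≢ 1 for every such q.
g = 2: gcd(2, 358) = 2 > 1, not a unit — skip.
g = 3: 3^89 ≡ 1 — hits 1, so not a primitive root.
g = 4: gcd(4, 358) = 2 > 1, not a unit — skip.
g = 5: 5^89 ≡ 1 — hits 1, so not a primitive root.
g = 6: gcd(6, 358) = 2 > 1, not a unit — skip.
g = 7: 7^89 ≡ 357; 7^2 ≡ 49 — none is 1, so 7 is a primitive root.
Hence the least primitive root of 358 is 7.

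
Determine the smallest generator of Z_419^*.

φ(419) = 419 − 1 = 418 = 2 · 11 · 19.
Test candidates g = 2, 3, … against the prime factors q ∈ {2, 11, 19} of φ(419): g is a generator iff g^(418/q) ≢ 1 for every such q.
g = 2: 2^209 ≡ 418; 2^38 ≡ 334; 2^22 ≡ 114 — none is 1, so 2 is a primitive root.
The smallest primitive root modulo 419 is 2.

2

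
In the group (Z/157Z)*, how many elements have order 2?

1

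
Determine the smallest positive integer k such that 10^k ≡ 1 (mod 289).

272

Since 10 ∈ (Z/289Z)^×, its order divides φ(289) = φ(17^2) = 17·(17−1) = 272 = 2^4 · 17.
Divisors of 272: 1, 2, 4, 8, 16, 17, 34, 68, 136, 272.
Check 10^d mod 289 for each divisor in increasing order:
10^1 ≡ 10
10^2 ≡ 100
10^4 ≡ 174
10^8 ≡ 220
10^16 ≡ 137
10^17 ≡ 214
10^34 ≡ 134
10^68 ≡ 38
10^136 ≡ 288
10^272 ≡ 1
So ord_289(10) = 272.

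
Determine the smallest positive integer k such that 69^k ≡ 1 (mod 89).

44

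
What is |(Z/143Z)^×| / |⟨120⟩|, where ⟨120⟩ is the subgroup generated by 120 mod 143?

20

ord(120) | φ(143) = φ(11·13) = (11−1)·(13−1) = 10·12 = 120 = 2^3 · 3 · 5.
Divisors of 120: 1, 2, 3, 4, 5, 6, 8, 10, 12, 15, 20, 24, 30, 40, 60, 120.
Check 120^d mod 143 for each divisor in increasing order:
120^1 ≡ 120 (mod 143)
120^2 ≡ 100 (mod 143)
120^3 ≡ 131 (mod 143)
120^4 ≡ 133 (mod 143)
120^5 ≡ 87 (mod 143)
120^6 ≡ 1 (mod 143) ✓
The order of 120 is 6, so the subgroup it generates has 6 elements.
The index is φ(143) / ord(120) = 120 / 6 = 20.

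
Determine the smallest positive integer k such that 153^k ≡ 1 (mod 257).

128

Since 153 ∈ (Z/257Z)^×, its order divides φ(257) = 257 − 1 = 256 = 2^8.
Divisors of 256: 1, 2, 4, 8, 16, 32, 64, 128, 256.
Evaluate successive powers at the divisors of 256:
153^1 ≡ 153
153^2 ≡ 22
153^4 ≡ 227
153^8 ≡ 129
153^16 ≡ 193
153^32 ≡ 241
153^64 ≡ 256
153^128 ≡ 1
Therefore the multiplicative order of 153 modulo 257 is 128.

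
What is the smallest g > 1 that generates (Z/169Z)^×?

2

φ(169) = φ(13^2) = 13·(13−1) = 156 = 2^2 · 3 · 13.
Test candidates g = 2, 3, … against the prime factors q ∈ {2, 3, 13} of φ(169): g is a generator iff g^(156/q) ≢ 1 for every such q.
g = 2: 2^78 ≡ 168; 2^52 ≡ 146; 2^12 ≡ 40 — none is 1, so 2 is a primitive root.
So 2 is the smallest generator of (Z/169Z)^×.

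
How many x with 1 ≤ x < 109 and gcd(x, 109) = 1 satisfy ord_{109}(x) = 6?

2

φ(109) = 109 − 1 = 108 = 2^2 · 3^3.
In a cyclic group of order 108, there are φ(d) elements of order d for each divisor d of 108, and zero for non-divisors.
6 = 2 · 3 divides 108, and φ(6) = 2.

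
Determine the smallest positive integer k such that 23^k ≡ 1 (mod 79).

3

By Lagrange's theorem, ord_79(23) divides φ(79) = 79 − 1 = 78 = 2 · 3 · 13.
Divisors of 78: 1, 2, 3, 6, 13, 26, 39, 78.
Compute 23^d (mod 79) for the divisors d until we hit 1:
23^1 ≡ 23 (mod 79)
23^2 ≡ 55 (mod 79)
23^3 ≡ 1 (mod 79) ✓
The smallest such exponent is 3, so the order of 23 is 3.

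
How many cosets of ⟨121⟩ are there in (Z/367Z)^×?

2

The order of 121 must divide φ(367) = 367 − 1 = 366 = 2 · 3 · 61.
Divisors of 366: 1, 2, 3, 6, 61, 122, 183, 366.
Test each divisor d:
121^1 ≡ 121 (mod 367)
121^2 ≡ 328 (mod 367)
121^3 ≡ 52 (mod 367)
121^6 ≡ 135 (mod 367)
121^61 ≡ 283 (mod 367)
121^122 ≡ 83 (mod 367)
121^183 ≡ 1 (mod 367) ✓
Thus |⟨121⟩| = ord(121) = 183.
[(Z/367Z)^× : ⟨121⟩] = 366/183 = 2.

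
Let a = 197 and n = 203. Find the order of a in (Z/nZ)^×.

7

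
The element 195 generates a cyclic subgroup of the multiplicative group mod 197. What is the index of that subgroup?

1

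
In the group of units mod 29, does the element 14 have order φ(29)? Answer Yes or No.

Yes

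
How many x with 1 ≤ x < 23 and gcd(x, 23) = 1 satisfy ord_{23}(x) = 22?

φ(23) = 23 − 1 = 22 = 2 · 11.
In a cyclic group of order 22, there are φ(d) elements of order d for each divisor d of 22, and zero for non-divisors.
22 = 2 · 11 divides 22, and φ(22) = 10.

10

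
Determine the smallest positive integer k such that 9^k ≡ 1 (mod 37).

9

ord(9) | φ(37) = 37 − 1 = 36 = 2^2 · 3^2.
Divisors of 36: 1, 2, 3, 4, 6, 9, 12, 18, 36.
Check 9^d mod 37 for each divisor in increasing order:
9^1 ≡ 9 (mod 37)
9^2 ≡ 7 (mod 37)
9^3 ≡ 26 (mod 37)
9^4 ≡ 12 (mod 37)
9^6 ≡ 10 (mod 37)
9^9 ≡ 1 (mod 37) ✓
Therefore the multiplicative order of 9 modulo 37 is 9.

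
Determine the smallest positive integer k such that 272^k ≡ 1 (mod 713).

ord(272) | φ(713) = φ(23·31) = (23−1)·(31−1) = 22·30 = 660 = 2^2 · 3 · 5 · 11.
Divisors of 660: 1, 2, 3, 4, 5, 6, 10, 11, 12, 15, 20, 22, 30, 33, 44, 55, 60, 66, 110, 132, 165, 220, 330, 660.
Test each divisor d:
272^1 ≡ 272 (mod 713)
272^2 ≡ 545 (mod 713)
272^3 ≡ 649 (mod 713)
272^4 ≡ 417 (mod 713)
272^5 ≡ 57 (mod 713)
272^6 ≡ 531 (mod 713)
272^10 ≡ 397 (mod 713)
272^11 ≡ 321 (mod 713)
272^12 ≡ 326 (mod 713)
272^15 ≡ 526 (mod 713)
272^20 ≡ 36 (mod 713)
272^22 ≡ 369 (mod 713)
272^30 ≡ 32 (mod 713)
272^33 ≡ 91 (mod 713)
272^44 ≡ 691 (mod 713)
272^55 ≡ 68 (mod 713)
272^60 ≡ 311 (mod 713)
272^66 ≡ 438 (mod 713)
272^110 ≡ 346 (mod 713)
272^132 ≡ 47 (mod 713)
272^165 ≡ 712 (mod 713)
272^220 ≡ 645 (mod 713)
272^330 ≡ 1 (mod 713) ✓
Hence ord(272) = 330.

330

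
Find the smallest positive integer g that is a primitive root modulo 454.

φ(454) = φ(2)·φ(227) = 1·226 = 226 = 2 · 113.
g is a primitive root iff g^(226/q) ≢ 1 (mod 454) for each prime q ∈ {2, 113}.
g = 2: gcd(2, 454) = 2 > 1, not a unit — skip.
g = 3: 3^113 ≡ 1 — hits 1, so not a primitive root.
g = 4: gcd(4, 454) = 2 > 1, not a unit — skip.
g = 5: 5^113 ≡ 453; 5^2 ≡ 25 — none is 1, so 5 is a primitive root.
Hence the least primitive root of 454 is 5.

5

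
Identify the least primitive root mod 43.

3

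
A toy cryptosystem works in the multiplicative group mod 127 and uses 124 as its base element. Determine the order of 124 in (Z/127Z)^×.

63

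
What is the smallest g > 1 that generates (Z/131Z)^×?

φ(131) = 131 − 1 = 130 = 2 · 5 · 13.
Test candidates g = 2, 3, … against the prime factors q ∈ {2, 5, 13} of φ(131): g is a generator iff g^(130/q) ≢ 1 for every such q.
g = 2: 2^65 ≡ 130; 2^26 ≡ 53; 2^10 ≡ 107 — none is 1, so 2 is a primitive root.
So 2 is the smallest generator of (Z/131Z)^×.

2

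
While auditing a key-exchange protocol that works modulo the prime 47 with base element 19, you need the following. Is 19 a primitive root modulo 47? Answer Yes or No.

Yes

φ(47) = 47 − 1 = 46 = 2 · 23.
An element g generates (Z/47Z)^× iff g^(46/q) ≢ 1 (mod 47) for each prime q ∈ {2, 23}.
19^23 ≡ 46 (mod 47)  [q = 2: ≢ 1 ✓]
19^2 ≡ 32 (mod 47)  [q = 23: ≢ 1 ✓]
None equal 1, so ord_47(19) = 46: 19 is a primitive root.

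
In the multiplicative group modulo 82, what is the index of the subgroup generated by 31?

4

By Lagrange's theorem, ord_82(31) divides φ(82) = φ(2)·φ(41) = 1·40 = 40 = 2^3 · 5.
Divisors of 40: 1, 2, 4, 5, 8, 10, 20, 40.
Test each divisor d:
31^1 ≡ 31 (mod 82)
31^2 ≡ 59 (mod 82)
31^4 ≡ 37 (mod 82)
31^5 ≡ 81 (mod 82)
31^8 ≡ 57 (mod 82)
31^10 ≡ 1 (mod 82) ✓
So ord_82(31) = 10, hence |⟨31⟩| = 10.
The index is φ(82) / ord(31) = 40 / 10 = 4.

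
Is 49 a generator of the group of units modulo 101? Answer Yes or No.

No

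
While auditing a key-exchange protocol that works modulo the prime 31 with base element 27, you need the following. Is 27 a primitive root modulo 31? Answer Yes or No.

No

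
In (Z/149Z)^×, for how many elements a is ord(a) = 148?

72

φ(149) = 149 − 1 = 148 = 2^2 · 37.
Since (Z/149Z)^× is cyclic of order 148, the number of elements of order d is φ(d) when d | 148 and 0 otherwise.
148 = 2^2 · 37 divides 148, and φ(148) = 72.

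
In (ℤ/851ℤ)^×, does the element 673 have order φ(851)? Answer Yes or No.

851 = 23 · 37 is a product of two distinct odd primes, so (Z/851Z)^× ≅ (Z/23Z)^× × (Z/37Z)^× is not cyclic.
No primitive root modulo 851 exists; in particular 673 is not one.

No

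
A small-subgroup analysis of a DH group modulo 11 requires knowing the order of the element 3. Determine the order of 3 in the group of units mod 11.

5

Since 3 ∈ (Z/11Z)^×, its order divides φ(11) = 11 − 1 = 10 = 2 · 5.
Divisors of 10: 1, 2, 5, 10.
Test each divisor d:
3^1 ≡ 3
3^2 ≡ 9
3^5 ≡ 1
Therefore the multiplicative order of 3 modulo 11 is 5.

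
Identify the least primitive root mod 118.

φ(118) = φ(2)·φ(59) = 1·58 = 58 = 2 · 29.
Test candidates g = 2, 3, … against the prime factors q ∈ {2, 29} of φ(118): g is a generator iff g^(58/q) ≢ 1 for every such q.
g = 2: gcd(2, 118) = 2 > 1, not a unit — skip.
g = 3: 3^29 ≡ 1 — hits 1, so not a primitive root.
g = 4: gcd(4, 118) = 2 > 1, not a unit — skip.
g = 5: 5^29 ≡ 1 — hits 1, so not a primitive root.
g = 6: gcd(6, 118) = 2 > 1, not a unit — skip.
g = 7: 7^29 ≡ 1 — hits 1, so not a primitive root.
g = 8: gcd(8, 118) = 2 > 1, not a unit — skip.
g = 9: 9^29 ≡ 1 — hits 1, so not a primitive root.
g = 10: gcd(10, 118) = 2 > 1, not a unit — skip.
g = 11: 11^29 ≡ 117; 11^2 ≡ 3 — none is 1, so 11 is a primitive root.
So 11 is the smallest generator of (Z/118Z)^×.

11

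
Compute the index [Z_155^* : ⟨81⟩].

Since 81 ∈ (Z/155Z)^×, its order divides φ(155) = φ(5·31) = (5−1)·(31−1) = 4·30 = 120 = 2^3 · 3 · 5.
Divisors of 120: 1, 2, 3, 4, 5, 6, 8, 10, 12, 15, 20, 24, 30, 40, 60, 120.
Test each divisor d:
81^1 ≡ 81 (mod 155)
81^2 ≡ 51 (mod 155)
81^3 ≡ 101 (mod 155)
81^4 ≡ 121 (mod 155)
81^5 ≡ 36 (mod 155)
81^6 ≡ 126 (mod 155)
81^8 ≡ 71 (mod 155)
81^10 ≡ 56 (mod 155)
81^12 ≡ 66 (mod 155)
81^15 ≡ 1 (mod 155) ✓
The order of 81 is 15, so the subgroup it generates has 15 elements.
[(Z/155Z)^× : ⟨81⟩] = 120/15 = 8.

8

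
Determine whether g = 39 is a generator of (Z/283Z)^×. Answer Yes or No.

φ(283) = 283 − 1 = 282 = 2 · 3 · 47.
An element g generates (Z/283Z)^× iff g^(282/q) ≢ 1 (mod 283) for each prime q ∈ {2, 3, 47}.
39^141 ≡ 282 (mod 283)  [q = 2: ≢ 1 ✓]
39^94 ≡ 1 (mod 283)  [q = 3: ≡ 1 ✗]
39^6 ≡ 152 (mod 283)  [q = 47: ≢ 1 ✓]
The check at q = 3 fails, so 39 generates a proper subgroup.

No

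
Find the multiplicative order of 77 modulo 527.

40

By Lagrange's theorem, ord_527(77) divides φ(527) = φ(17·31) = (17−1)·(31−1) = 16·30 = 480 = 2^5 · 3 · 5.
Divisors of 480: 1, 2, 3, 4, 5, 6, 8, 10, 12, 15, 16, 20, 24, 30, 32, 40, 48, 60, 80, 96, 120, 160, 240, 480.
Evaluate successive powers at the divisors of 480:
77^1 ≡ 77 (mod 527)
77^2 ≡ 132 (mod 527)
77^3 ≡ 151 (mod 527)
77^4 ≡ 33 (mod 527)
77^5 ≡ 433 (mod 527)
77^6 ≡ 140 (mod 527)
77^8 ≡ 35 (mod 527)
77^10 ≡ 404 (mod 527)
77^12 ≡ 101 (mod 527)
77^15 ≡ 495 (mod 527)
77^16 ≡ 171 (mod 527)
77^20 ≡ 373 (mod 527)
77^24 ≡ 188 (mod 527)
77^30 ≡ 497 (mod 527)
77^32 ≡ 256 (mod 527)
77^40 ≡ 1 (mod 527) ✓
The smallest such exponent is 40, so the order of 77 is 40.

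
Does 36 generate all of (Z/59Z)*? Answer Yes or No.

φ(59) = 59 − 1 = 58 = 2 · 29.
An element g generates (Z/59Z)^× iff g^(58/q) ≢ 1 (mod 59) for each prime q ∈ {2, 29}.
36^29 ≡ 1 (mod 59)  [q = 2: ≡ 1 ✗]
36^2 ≡ 57 (mod 59)  [q = 29: ≢ 1 ✓]
The check at q = 2 fails, so 36 generates a proper subgroup.

No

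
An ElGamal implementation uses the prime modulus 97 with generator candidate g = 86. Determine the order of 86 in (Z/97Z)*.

By Lagrange's theorem, ord_97(86) divides φ(97) = 97 − 1 = 96 = 2^5 · 3.
Divisors of 96: 1, 2, 3, 4, 6, 8, 12, 16, 24, 32, 48, 96.
Evaluate successive powers at the divisors of 96:
86^1 ≡ 86 (mod 97)
86^2 ≡ 24 (mod 97)
86^3 ≡ 27 (mod 97)
86^4 ≡ 91 (mod 97)
86^6 ≡ 50 (mod 97)
86^8 ≡ 36 (mod 97)
86^12 ≡ 75 (mod 97)
86^16 ≡ 35 (mod 97)
86^24 ≡ 96 (mod 97)
86^32 ≡ 61 (mod 97)
86^48 ≡ 1 (mod 97) ✓
Hence ord(86) = 48.

48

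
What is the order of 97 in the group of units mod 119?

16

Since 97 ∈ (Z/119Z)^×, its order divides φ(119) = φ(7·17) = (7−1)·(17−1) = 6·16 = 96 = 2^5 · 3.
Divisors of 96: 1, 2, 3, 4, 6, 8, 12, 16, 24, 32, 48, 96.
Compute 97^d (mod 119) for the divisors d until we hit 1:
97^1 ≡ 97
97^2 ≡ 8
97^3 ≡ 62
97^4 ≡ 64
97^6 ≡ 36
97^8 ≡ 50
97^12 ≡ 106
97^16 ≡ 1
Therefore the multiplicative order of 97 modulo 119 is 16.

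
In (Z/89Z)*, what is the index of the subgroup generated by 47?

The order of 47 must divide φ(89) = 89 − 1 = 88 = 2^3 · 11.
Divisors of 88: 1, 2, 4, 8, 11, 22, 44, 88.
Check 47^d mod 89 for each divisor in increasing order:
47^1 ≡ 47
47^2 ≡ 73
47^4 ≡ 78
47^8 ≡ 32
47^11 ≡ 55
47^22 ≡ 88
47^44 ≡ 1
Thus |⟨47⟩| = ord(47) = 44.
[(Z/89Z)^× : ⟨47⟩] = 88/44 = 2.

2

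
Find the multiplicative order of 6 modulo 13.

The order of 6 must divide φ(13) = 13 − 1 = 12 = 2^2 · 3.
Divisors of 12: 1, 2, 3, 4, 6, 12.
Check 6^d mod 13 for each divisor in increasing order:
6^1 ≡ 6 (mod 13)
6^2 ≡ 10 (mod 13)
6^3 ≡ 8 (mod 13)
6^4 ≡ 9 (mod 13)
6^6 ≡ 12 (mod 13)
6^12 ≡ 1 (mod 13) ✓
Hence ord(6) = 12.

12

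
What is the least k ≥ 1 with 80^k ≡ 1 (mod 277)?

276

Since 80 ∈ (Z/277Z)^×, its order divides φ(277) = 277 − 1 = 276 = 2^2 · 3 · 23.
Divisors of 276: 1, 2, 3, 4, 6, 12, 23, 46, 69, 92, 138, 276.
Check 80^d mod 277 for each divisor in increasing order:
80^1 ≡ 80
80^2 ≡ 29
80^3 ≡ 104
80^4 ≡ 10
80^6 ≡ 13
80^12 ≡ 169
80^23 ≡ 35
80^46 ≡ 117
80^69 ≡ 217
80^92 ≡ 116
80^138 ≡ 276
80^276 ≡ 1
Therefore the multiplicative order of 80 modulo 277 is 276.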